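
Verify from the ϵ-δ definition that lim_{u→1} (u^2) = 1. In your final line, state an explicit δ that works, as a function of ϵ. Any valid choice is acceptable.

δ = min(1, ϵ/3)

Fix ϵ > 0. We seek δ > 0 with 0 < |u − 1| < δ ⇒ |u^2 − 1| < ϵ.
Factor: u^2 − 1 = (u − 1)(u + 1), so |u^2 − 1| = |u − 1|·|u + 1|.
Restrict δ ≤ 1. Then |u − 1| < 1 gives |u| < 2, so by the triangle inequality |u + 1| ≤ 2 + 1 = 3.
Hence |u^2 − 1| ≤ 3|u − 1|, which is < ϵ once |u − 1| < ϵ/3.
Take δ = min(1, ϵ/3). If 0 < |u − 1| < δ then both bounds hold and |u^2 − 1| ≤ 3|u − 1| < 3·(ϵ/3) = ϵ.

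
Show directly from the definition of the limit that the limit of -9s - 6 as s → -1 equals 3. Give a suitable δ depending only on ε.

δ = ε/9

Suppose ε > 0. We need δ > 0 so that 0 < |s + 1| < δ implies |(-9s - 6) − 3| < ε.
|(-9s - 6) − 3| = |-9s - 9| = 9|s + 1|.
Thus it suffices that |s + 1| < ε/9.
Choosing δ = ε/9 gives |(-9s - 6) − 3| = 9|s + 1| < ε whenever |s + 1| < δ.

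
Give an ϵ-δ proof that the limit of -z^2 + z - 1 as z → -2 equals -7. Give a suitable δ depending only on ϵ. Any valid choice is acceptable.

Let ϵ > 0 be given. We want δ > 0 such that 0 < |z + 2| < δ implies |(-z^2 + z - 1) + 7| < ϵ.
(-z^2 + z - 1) + 7 = -z^2 + z + 6 = (z + 2)(-z + 3).
So |(-z^2 + z - 1) + 7| = |z + 2|·|-z + 3|.
Assume first that |z + 2| < 2, so |z| < 4. Then |-z + 3| ≤ 4 + 3 = 7.
Hence |(-z^2 + z - 1) + 7| ≤ 7|z + 2| < ϵ provided |z + 2| < ϵ/7.
Choosing δ = min(2, ϵ/7) ensures both conditions, hence |(-z^2 + z - 1) + 7| < ϵ.

δ = min(2, ϵ/7)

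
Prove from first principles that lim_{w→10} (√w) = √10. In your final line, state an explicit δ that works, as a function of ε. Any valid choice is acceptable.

δ = min(10, √10·ε)

Let ε > 0. We want δ > 0 such that 0 < |w − 10| < δ implies |√w − √10| < ε.
Multiplying by the conjugate, |√w − √10| = |w − 10|/(√w + √10).
Restrict δ ≤ 10 so that |w − 10| < 10 forces w > 0, and then √w + √10 > √10.
Hence |√w − √10| < |w − 10|/√10, which is < ε once |w − 10| < √10·ε.
Take δ = min(10, √10·ε). If 0 < |w − 10| < δ then w > 0 and |√w − √10| < |w − 10|/√10 < ε.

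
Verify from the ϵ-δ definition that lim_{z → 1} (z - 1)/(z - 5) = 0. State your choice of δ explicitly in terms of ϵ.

Suppose ϵ > 0. We want δ > 0 with 0 < |z − 1| < δ ⇒ |(z - 1)/(z - 5) − 0| < ϵ.
Combining over a common denominator, (z - 1)/(z - 5) − 0 = [(z - 1)·(-4) − 0·(z - 5)] / [(-4)·(z - 5)] = -4(z − 1) / ((-4)(z - 5)).
So |(z - 1)/(z - 5) − 0| = 4|z − 1| / (4·|z − 5|).
Restrict δ ≤ 2. Then |z − 1| < 2 gives |z − 5| = |(z − 1) + (-4)| ≥ 4 − 2 = 2.
Hence |(z - 1)/(z - 5) − 0| < 4|z − 1|/(4·2) = (1/2)|z − 1|, which is < ϵ once |z − 1| < 2ϵ.
Take δ = min(2, 2ϵ). Then 0 < |z − 1| < δ forces both bounds, so |(z - 1)/(z - 5) − 0| < ϵ.

δ = min(2, 2ϵ)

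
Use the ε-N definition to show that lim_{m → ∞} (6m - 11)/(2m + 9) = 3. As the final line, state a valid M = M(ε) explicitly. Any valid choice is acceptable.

Let ε > 0 be given. For m ≥ 1, |(6m - 11)/(2m + 9) − 3| = |-76|/(2(2m + 9)) = 76/(2(2m + 9)).
Since 2m + 9 ≥ 2m for m ≥ 1, this is ≤ 76/(2·2m) = 19/m.
So |(6m - 11)/(2m + 9) − 3| < ε whenever m > 19/ε.
Take M = 19/ε. If m > M then |(6m - 11)/(2m + 9) − 3| ≤ 19/m < ε.

M = 19/ε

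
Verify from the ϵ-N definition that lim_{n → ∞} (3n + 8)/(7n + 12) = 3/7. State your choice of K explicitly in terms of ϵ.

Let ϵ > 0. For n ≥ 1, |(3n + 8)/(7n + 12) − (3/7)| = |20|/(7(7n + 12)) = 20/(7(7n + 12)).
Since 7n + 12 ≥ 7n for n ≥ 1, this is ≤ 20/(7·7n) = (20/49)/n.
So |(3n + 8)/(7n + 12) − (3/7)| < ϵ whenever n > (20/49)/ϵ.
Take K = (20/49)/ϵ. If n > K then |(3n + 8)/(7n + 12) − (3/7)| ≤ (20/49)/n < ϵ.

K = (20/49)/ϵ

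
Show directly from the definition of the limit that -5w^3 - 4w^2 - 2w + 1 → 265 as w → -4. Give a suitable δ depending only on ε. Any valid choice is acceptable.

δ = min(1, ε/271)

Fix ε > 0. We want δ > 0 such that 0 < |w + 4| < δ implies |(-5w^3 - 4w^2 - 2w + 1) − 265| < ε.
(-5w^3 - 4w^2 - 2w + 1) − 265 = -5w^3 - 4w^2 - 2w - 264 = (w + 4)(-5w^2 + 16w - 66).
So |(-5w^3 - 4w^2 - 2w + 1) − 265| = |w + 4|·|-5w^2 + 16w - 66|.
Assume first that |w + 4| < 1, so |w| < 5. Then |-5w^2 + 16w - 66| ≤ 5·5^2 + 16·5 + 66 = 271.
Hence |(-5w^3 - 4w^2 - 2w + 1) − 265| ≤ 271|w + 4| < ε provided |w + 4| < ε/271.
Choosing δ = min(1, ε/271) ensures both conditions, hence |(-5w^3 - 4w^2 - 2w + 1) − 265| < ε.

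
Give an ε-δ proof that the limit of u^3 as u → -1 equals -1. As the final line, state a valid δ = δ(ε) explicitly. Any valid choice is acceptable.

Suppose ε > 0. We seek δ > 0 with 0 < |u + 1| < δ ⇒ |u^3 + 1| < ε.
Factor: u^3 + 1 = (u + 1)(u^2 - u + 1), so |u^3 + 1| = |u + 1|·|u^2 - u + 1|.
Impose δ ≤ 2 so that |u| < 3; then |u^2 - u + 1| ≤ 13.
Hence |u^3 + 1| ≤ 13|u + 1|, which is < ε once |u + 1| < ε/13.
Take δ = min(2, ε/13). If 0 < |u + 1| < δ then both bounds hold and |u^3 + 1| ≤ 13|u + 1| < 13·(ε/13) = ε.

δ = min(2, ε/13)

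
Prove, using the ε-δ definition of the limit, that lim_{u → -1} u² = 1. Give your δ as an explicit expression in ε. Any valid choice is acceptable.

Fix ε > 0. We seek δ > 0 with 0 < |u + 1| < δ ⇒ |u² − 1| < ε.
Factor: u² − 1 = (u + 1)(u - 1), so |u² − 1| = |u + 1|·|u - 1|.
Restrict δ ≤ 1. Then |u + 1| < 1 gives |u| < 2, so by the triangle inequality |u - 1| ≤ 2 + 1 = 3.
Hence |u² − 1| ≤ 3|u + 1|, which is < ε once |u + 1| < ε/3.
Take δ = min(1, ε/3). If 0 < |u + 1| < δ then both bounds hold and |u² − 1| ≤ 3|u + 1| < 3·(ε/3) = ε.

δ = min(1, ε/3)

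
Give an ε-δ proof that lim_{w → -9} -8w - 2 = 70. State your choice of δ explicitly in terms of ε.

Let ε > 0 be given. We need δ > 0 so that 0 < |w + 9| < δ implies |(-8w - 2) − 70| < ε.
|(-8w - 2) − 70| = |-8w - 72| = 8|w + 9|.
Thus it suffices that |w + 9| < ε/8.
Take δ = ε/8. If 0 < |w + 9| < δ then |(-8w - 2) − 70| = 8|w + 9| < 8·(ε/8) = ε.

δ = ε/8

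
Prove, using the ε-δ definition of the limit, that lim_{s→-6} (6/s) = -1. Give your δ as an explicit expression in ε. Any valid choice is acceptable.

δ = min(3, 3ε)

Let ε > 0. We seek δ > 0 such that 0 < |s + 6| < δ implies |6/s + 1| < ε.
|6/s + 1| = 6·|-6 − s|/(6·|s|) = 6|s + 6|/(6|s|).
Require δ ≤ 3 so that |s| > 6 − 3 = 3, hence 6|s| > 18.
Then |6/s + 1| < 6|s + 6|/18, which is < ε when |s + 6| < 3ε.
Take δ = min(3, 3ε). Then 0 < |s + 6| < δ gives both |s + 6| < 3 and |s + 6| < 3ε, so |6/s + 1| < ε.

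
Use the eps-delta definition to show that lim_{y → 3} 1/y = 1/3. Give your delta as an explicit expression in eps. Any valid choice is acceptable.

Let eps > 0. We seek delta > 0 such that 0 < |y − 3| < delta implies |1/y − (1/3)| < eps.
|1/y − (1/3)| = |3 − y|/(3·|y|) = |y − 3|/(3|y|).
Restrict delta ≤ 3/2. Then |y − 3| < 3/2 gives |y| > 3/2, so 3|y| > 9/2.
Then |1/y − (1/3)| < |y − 3|/(9/2), which is < eps when |y − 3| < (9/2)eps.
Take delta = min(3/2, (9/2)eps). Then 0 < |y − 3| < delta gives both |y − 3| < 3/2 and |y − 3| < (9/2)eps, so |1/y − (1/3)| < eps.

delta = min(3/2, (9/2)eps)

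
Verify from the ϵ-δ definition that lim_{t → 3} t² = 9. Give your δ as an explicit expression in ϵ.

δ = min(2, ϵ/8)

Suppose ϵ > 0. We seek δ > 0 with 0 < |t − 3| < δ ⇒ |t² − 9| < ϵ.
Factor: t² − 9 = (t − 3)(t + 3), so |t² − 9| = |t − 3|·|t + 3|.
Restrict δ ≤ 2. Then |t − 3| < 2 gives |t| < 5, so by the triangle inequality |t + 3| ≤ 5 + 3 = 8.
Hence |t² − 9| ≤ 8|t − 3|, which is < ϵ once |t − 3| < ϵ/8.
Take δ = min(2, ϵ/8). If 0 < |t − 3| < δ then both bounds hold and |t² − 9| ≤ 8|t − 3| < 8·(ϵ/8) = ϵ.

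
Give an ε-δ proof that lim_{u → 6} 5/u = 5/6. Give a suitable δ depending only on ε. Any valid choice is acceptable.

Let ε > 0. We seek δ > 0 such that 0 < |u − 6| < δ implies |5/u − (5/6)| < ε.
|5/u − (5/6)| = 5·|6 − u|/(6·|u|) = 5|u − 6|/(6|u|).
Require δ ≤ 3 so that |u| > 6 − 3 = 3, hence 6|u| > 18.
Then |5/u − (5/6)| < 5|u − 6|/18, which is < ε when |u − 6| < (18/5)ε.
Take δ = min(3, (18/5)ε). Then 0 < |u − 6| < δ gives both |u − 6| < 3 and |u − 6| < (18/5)ε, so |5/u − (5/6)| < ε.

δ = min(3, (18/5)ε)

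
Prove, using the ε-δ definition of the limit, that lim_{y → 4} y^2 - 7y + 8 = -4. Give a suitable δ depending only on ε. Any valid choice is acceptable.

Let ε > 0 be given. We want δ > 0 such that 0 < |y − 4| < δ implies |(y^2 - 7y + 8) + 4| < ε.
(y^2 - 7y + 8) + 4 = y^2 - 7y + 12 = (y − 4)(y - 3).
So |(y^2 - 7y + 8) + 4| = |y − 4|·|y - 3|.
Assume first that |y − 4| < 2, so |y| < 6. Then |y - 3| ≤ 6 + 3 = 9.
Hence |(y^2 - 7y + 8) + 4| ≤ 9|y − 4| < ε provided |y − 4| < ε/9.
Choosing δ = min(2, ε/9) ensures both conditions, hence |(y^2 - 7y + 8) + 4| < ε.

δ = min(2, ε/9)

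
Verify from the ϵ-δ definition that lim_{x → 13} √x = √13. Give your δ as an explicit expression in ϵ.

Fix ϵ > 0. We want δ > 0 such that 0 < |x − 13| < δ implies |√x − √13| < ϵ.
Rationalise: √x − √13 = (x − 13)/(√x + √13), so |√x − √13| = |x − 13|/(√x + √13).
Restrict δ ≤ 13 so that |x − 13| < 13 forces x > 0, and then √x + √13 > √13.
Hence |√x − √13| < |x − 13|/√13, which is < ϵ once |x − 13| < √13·ϵ.
Take δ = min(13, √13·ϵ). If 0 < |x − 13| < δ then x > 0 and |√x − √13| < |x − 13|/√13 < ϵ.

δ = min(13, √13·ϵ)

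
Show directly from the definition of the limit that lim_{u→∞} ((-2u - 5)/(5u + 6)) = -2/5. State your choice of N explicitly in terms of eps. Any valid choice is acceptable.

N = (13/25)/eps

Let eps > 0 be given. We seek N > 0 such that u > N implies |(-2u - 5)/(5u + 6) + 2/5| < eps.
(-2u - 5)/(5u + 6) + 2/5 = (5(-2u - 5) − (-2)(5u + 6)) / (5(5u + 6)) = -13/(5(5u + 6)).
For u > 0 we have 5u + 6 > 5u, so |(-2u - 5)/(5u + 6) + 2/5| = 13/(5(5u + 6)) < 13/(5·5u) = (13/25)/u.
Thus |(-2u - 5)/(5u + 6) + 2/5| < eps whenever u > (13/25)/eps.
Take N = (13/25)/eps. If u > N then |(-2u - 5)/(5u + 6) + 2/5| < (13/25)/u < eps.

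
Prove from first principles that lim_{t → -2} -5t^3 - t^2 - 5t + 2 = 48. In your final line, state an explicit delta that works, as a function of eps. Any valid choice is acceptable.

delta = min(1, eps/95)

Let eps > 0. We want delta > 0 such that 0 < |t + 2| < delta implies |(-5t^3 - t^2 - 5t + 2) − 48| < eps.
(-5t^3 - t^2 - 5t + 2) − 48 = -5t^3 - t^2 - 5t - 46 = (t + 2)(-5t^2 + 9t - 23).
So |(-5t^3 - t^2 - 5t + 2) − 48| = |t + 2|·|-5t^2 + 9t - 23|.
Require delta ≤ 1. Then |t + 2| < 1 gives |t| < 3, and by the triangle inequality |-5t^2 + 9t - 23| ≤ 5·3^2 + 9·3 + 23 = 95.
Hence |(-5t^3 - t^2 - 5t + 2) − 48| ≤ 95|t + 2| < eps provided |t + 2| < eps/95.
Choosing delta = min(1, eps/95) ensures both conditions, hence |(-5t^3 - t^2 - 5t + 2) − 48| < eps.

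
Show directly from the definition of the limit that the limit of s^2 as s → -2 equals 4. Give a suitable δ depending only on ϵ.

δ = min(1, ϵ/5)

Let ϵ > 0 be given. We seek δ > 0 with 0 < |s + 2| < δ ⇒ |s^2 − 4| < ϵ.
Factor: s^2 − 4 = (s + 2)(s - 2), so |s^2 − 4| = |s + 2|·|s - 2|.
Impose δ ≤ 1 so that |s| < 3; then |s - 2| ≤ 5.
Hence |s^2 − 4| ≤ 5|s + 2|, which is < ϵ once |s + 2| < ϵ/5.
Take δ = min(1, ϵ/5). If 0 < |s + 2| < δ then both bounds hold and |s^2 − 4| ≤ 5|s + 2| < 5·(ϵ/5) = ϵ.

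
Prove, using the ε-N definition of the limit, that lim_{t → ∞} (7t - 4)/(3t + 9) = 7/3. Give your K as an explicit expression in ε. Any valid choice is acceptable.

Let ε > 0. We seek K > 0 such that t > K implies |(7t - 4)/(3t + 9) − (7/3)| < ε.
(7t - 4)/(3t + 9) − (7/3) = (3(7t - 4) − 7(3t + 9)) / (3(3t + 9)) = -75/(3(3t + 9)).
For t > 0 we have 3t + 9 > 3t, so |(7t - 4)/(3t + 9) − (7/3)| = 75/(3(3t + 9)) < 75/(3·3t) = (25/3)/t.
Thus |(7t - 4)/(3t + 9) − (7/3)| < ε whenever t > (25/3)/ε.
Take K = (25/3)/ε. If t > K then |(7t - 4)/(3t + 9) − (7/3)| < (25/3)/t < ε.

K = (25/3)/ε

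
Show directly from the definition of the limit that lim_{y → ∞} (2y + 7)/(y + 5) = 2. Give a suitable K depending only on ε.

K = 3/ε

Let ε > 0. We seek K > 0 such that y > K implies |(2y + 7)/(y + 5) − 2| < ε.
(2y + 7)/(y + 5) − 2 = ((2y + 7) − 2(y + 5)) / ((y + 5)) = -3/((y + 5)).
For y > 0 we have y + 5 > y, so |(2y + 7)/(y + 5) − 2| = 3/((y + 5)) < 3/(y) = 3/y.
Thus |(2y + 7)/(y + 5) − 2| < ε whenever y > 3/ε.
Take K = 3/ε. If y > K then |(2y + 7)/(y + 5) − 2| < 3/y < ε.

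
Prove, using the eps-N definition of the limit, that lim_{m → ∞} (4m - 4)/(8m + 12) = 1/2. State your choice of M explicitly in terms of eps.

Let eps > 0. For m ≥ 1, |(4m - 4)/(8m + 12) − (1/2)| = |-80|/(8(8m + 12)) = 80/(8(8m + 12)).
Since 8m + 12 ≥ 8m for m ≥ 1, this is ≤ 80/(8·8m) = (5/4)/m.
So |(4m - 4)/(8m + 12) − (1/2)| < eps whenever m > (5/4)/eps.
Take M = (5/4)/eps. If m > M then |(4m - 4)/(8m + 12) − (1/2)| ≤ (5/4)/m < eps.

M = (5/4)/eps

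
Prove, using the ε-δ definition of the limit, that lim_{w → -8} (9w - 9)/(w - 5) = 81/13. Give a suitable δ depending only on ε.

Fix ε > 0. We want δ > 0 with 0 < |w + 8| < δ ⇒ |(9w - 9)/(w - 5) − (81/13)| < ε.
Combining over a common denominator, (9w - 9)/(w - 5) − (81/13) = [(9w - 9)·(-13) − (-81)·(w - 5)] / [(-13)·(w - 5)] = -36(w + 8) / ((-13)(w - 5)).
So |(9w - 9)/(w - 5) − (81/13)| = 36|w + 8| / (13·|w − 5|).
Require δ ≤ 13/2, so |w − 5| ≥ |-13| − |w + 8| > 13 − 13/2 = 13/2.
Hence |(9w - 9)/(w - 5) − (81/13)| < 36|w + 8|/(13·(13/2)) = (72/169)|w + 8|, which is < ε once |w + 8| < (169/72)ε.
Take δ = min(13/2, (169/72)ε). Then 0 < |w + 8| < δ forces both bounds, so |(9w - 9)/(w - 5) − (81/13)| < ε.

δ = min(13/2, (169/72)ε)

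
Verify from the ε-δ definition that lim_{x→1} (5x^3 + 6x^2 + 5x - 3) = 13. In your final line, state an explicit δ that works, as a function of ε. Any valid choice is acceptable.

δ = min(2, ε/94)

Suppose ε > 0. We want δ > 0 such that 0 < |x − 1| < δ implies |(5x^3 + 6x^2 + 5x - 3) − 13| < ε.
(5x^3 + 6x^2 + 5x - 3) − 13 = 5x^3 + 6x^2 + 5x - 16 = (x − 1)(5x^2 + 11x + 16).
So |(5x^3 + 6x^2 + 5x - 3) − 13| = |x − 1|·|5x^2 + 11x + 16|.
Require δ ≤ 2. Then |x − 1| < 2 gives |x| < 3, and by the triangle inequality |5x^2 + 11x + 16| ≤ 5·3^2 + 11·3 + 16 = 94.
Hence |(5x^3 + 6x^2 + 5x - 3) − 13| ≤ 94|x − 1| < ε provided |x − 1| < ε/94.
Take δ = min(2, ε/94). Then 0 < |x − 1| < δ gives both |x − 1| < 2 and |x − 1| < ε/94, so |(5x^3 + 6x^2 + 5x - 3) − 13| < ε.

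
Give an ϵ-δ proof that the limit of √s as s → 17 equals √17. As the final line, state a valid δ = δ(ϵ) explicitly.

Suppose ϵ > 0. We want δ > 0 such that 0 < |s − 17| < δ implies |√s − √17| < ϵ.
Multiplying by the conjugate, |√s − √17| = |s − 17|/(√s + √17).
Restrict δ ≤ 17 so that |s − 17| < 17 forces s > 0, and then √s + √17 > √17.
Hence |√s − √17| < |s − 17|/√17, which is < ϵ once |s − 17| < √17·ϵ.
Take δ = min(17, √17·ϵ). If 0 < |s − 17| < δ then s > 0 and |√s − √17| < |s − 17|/√17 < ϵ.

δ = min(17, √17·ϵ)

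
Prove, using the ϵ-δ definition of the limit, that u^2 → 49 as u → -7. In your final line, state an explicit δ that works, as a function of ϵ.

δ = min(2, ϵ/16)

Let ϵ > 0. We seek δ > 0 with 0 < |u + 7| < δ ⇒ |u^2 − 49| < ϵ.
Factor: u^2 − 49 = (u + 7)(u - 7), so |u^2 − 49| = |u + 7|·|u - 7|.
Restrict δ ≤ 2. Then |u + 7| < 2 gives |u| < 9, so by the triangle inequality |u - 7| ≤ 9 + 7 = 16.
Hence |u^2 − 49| ≤ 16|u + 7|, which is < ϵ once |u + 7| < ϵ/16.
Take δ = min(2, ϵ/16). If 0 < |u + 7| < δ then both bounds hold and |u^2 − 49| ≤ 16|u + 7| < 16·(ϵ/16) = ϵ.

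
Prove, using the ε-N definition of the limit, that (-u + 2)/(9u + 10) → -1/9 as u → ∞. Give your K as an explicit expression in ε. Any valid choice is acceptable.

Fix ε > 0. We seek K > 0 such that u > K implies |(-u + 2)/(9u + 10) + 1/9| < ε.
(-u + 2)/(9u + 10) + 1/9 = (9(-u + 2) − (-1)(9u + 10)) / (9(9u + 10)) = 28/(9(9u + 10)).
For u > 0 we have 9u + 10 > 9u, so |(-u + 2)/(9u + 10) + 1/9| = 28/(9(9u + 10)) < 28/(9·9u) = (28/81)/u.
Thus |(-u + 2)/(9u + 10) + 1/9| < ε whenever u > (28/81)/ε.
Take K = (28/81)/ε. If u > K then |(-u + 2)/(9u + 10) + 1/9| < (28/81)/u < ε.

K = (28/81)/ε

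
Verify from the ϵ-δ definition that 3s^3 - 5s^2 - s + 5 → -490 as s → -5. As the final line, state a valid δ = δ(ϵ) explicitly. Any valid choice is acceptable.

Suppose ϵ > 0. We want δ > 0 such that 0 < |s + 5| < δ implies |(3s^3 - 5s^2 - s + 5) + 490| < ϵ.
(3s^3 - 5s^2 - s + 5) + 490 = 3s^3 - 5s^2 - s + 495 = (s + 5)(3s^2 - 20s + 99).
So |(3s^3 - 5s^2 - s + 5) + 490| = |s + 5|·|3s^2 - 20s + 99|.
Assume first that |s + 5| < 1, so |s| < 6. Then |3s^2 - 20s + 99| ≤ 3·6^2 + 20·6 + 99 = 327.
Hence |(3s^3 - 5s^2 - s + 5) + 490| ≤ 327|s + 5| < ϵ provided |s + 5| < ϵ/327.
Choosing δ = min(1, ϵ/327) ensures both conditions, hence |(3s^3 - 5s^2 - s + 5) + 490| < ϵ.

δ = min(1, ϵ/327)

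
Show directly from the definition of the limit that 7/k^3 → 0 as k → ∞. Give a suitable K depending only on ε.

K = (7/ε)^{1/3}

Let ε > 0. For k ≥ 1, |7/k^3 − 0| = 7/k^3.
7/k^3 < ε ⇔ k^3 > 7/ε ⇔ k > (7/ε)^{1/3}.
Take K = (7/ε)^{1/3}. Then k > K implies 7/k^3 < ε.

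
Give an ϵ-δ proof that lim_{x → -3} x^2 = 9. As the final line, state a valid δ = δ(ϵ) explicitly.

Let ϵ > 0. We seek δ > 0 with 0 < |x + 3| < δ ⇒ |x^2 − 9| < ϵ.
Factor: x^2 − 9 = (x + 3)(x - 3), so |x^2 − 9| = |x + 3|·|x - 3|.
Restrict δ ≤ 2. Then |x + 3| < 2 gives |x| < 5, so by the triangle inequality |x - 3| ≤ 5 + 3 = 8.
Hence |x^2 − 9| ≤ 8|x + 3|, which is < ϵ once |x + 3| < ϵ/8.
Take δ = min(2, ϵ/8). If 0 < |x + 3| < δ then both bounds hold and |x^2 − 9| ≤ 8|x + 3| < 8·(ϵ/8) = ϵ.

δ = min(2, ϵ/8)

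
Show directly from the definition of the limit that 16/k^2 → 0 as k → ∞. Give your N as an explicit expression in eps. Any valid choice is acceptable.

N = (16/eps)^{1/2}

Fix eps > 0. For k ≥ 1, |16/k^2 − 0| = 16/k^2.
16/k^2 < eps ⇔ k^2 > 16/eps ⇔ k > (16/eps)^{1/2}.
Take N = (16/eps)^{1/2}. Then k > N implies 16/k^2 < eps.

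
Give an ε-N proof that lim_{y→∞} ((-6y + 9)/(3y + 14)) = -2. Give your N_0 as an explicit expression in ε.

Suppose ε > 0. We seek N_0 > 0 such that y > N_0 implies |(-6y + 9)/(3y + 14) + 2| < ε.
(-6y + 9)/(3y + 14) + 2 = (3(-6y + 9) − (-6)(3y + 14)) / (3(3y + 14)) = 111/(3(3y + 14)).
For y > 0 we have 3y + 14 > 3y, so |(-6y + 9)/(3y + 14) + 2| = 111/(3(3y + 14)) < 111/(3·3y) = (37/3)/y.
Thus |(-6y + 9)/(3y + 14) + 2| < ε whenever y > (37/3)/ε.
Take N_0 = (37/3)/ε. If y > N_0 then |(-6y + 9)/(3y + 14) + 2| < (37/3)/y < ε.

N_0 = (37/3)/ε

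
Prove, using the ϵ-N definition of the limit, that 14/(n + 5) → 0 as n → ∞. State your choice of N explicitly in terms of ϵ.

N = 14/ϵ

Let ϵ > 0. For n ≥ 1, |14/(n + 5) − 0| = 14/(n + 5) ≤ 14/n.
We need 14/n < ϵ, i.e. n > 14/ϵ.
Take N = 14/ϵ. If n > N then |14/(n + 5)| ≤ 14/n < ϵ.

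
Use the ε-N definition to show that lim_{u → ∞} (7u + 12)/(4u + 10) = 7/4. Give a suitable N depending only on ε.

Fix ε > 0. We seek N > 0 such that u > N implies |(7u + 12)/(4u + 10) − (7/4)| < ε.
(7u + 12)/(4u + 10) − (7/4) = (4(7u + 12) − 7(4u + 10)) / (4(4u + 10)) = -22/(4(4u + 10)).
For u > 0 we have 4u + 10 > 4u, so |(7u + 12)/(4u + 10) − (7/4)| = 22/(4(4u + 10)) < 22/(4·4u) = (11/8)/u.
Thus |(7u + 12)/(4u + 10) − (7/4)| < ε whenever u > (11/8)/ε.
Take N = (11/8)/ε. If u > N then |(7u + 12)/(4u + 10) − (7/4)| < (11/8)/u < ε.

N = (11/8)/ε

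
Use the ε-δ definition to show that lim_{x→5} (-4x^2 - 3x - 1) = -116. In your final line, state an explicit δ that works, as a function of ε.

Suppose ε > 0. We want δ > 0 such that 0 < |x − 5| < δ implies |(-4x^2 - 3x - 1) + 116| < ε.
(-4x^2 - 3x - 1) + 116 = -4x^2 - 3x + 115 = (x − 5)(-4x - 23).
So |(-4x^2 - 3x - 1) + 116| = |x − 5|·|-4x - 23|.
Assume first that |x − 5| < 1, so |x| < 6. Then |-4x - 23| ≤ 4·6 + 23 = 47.
Hence |(-4x^2 - 3x - 1) + 116| ≤ 47|x − 5| < ε provided |x − 5| < ε/47.
Choosing δ = min(1, ε/47) ensures both conditions, hence |(-4x^2 - 3x - 1) + 116| < ε.

δ = min(1, ε/47)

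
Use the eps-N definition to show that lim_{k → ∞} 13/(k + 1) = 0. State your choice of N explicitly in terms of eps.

Let eps > 0. For k ≥ 1, |13/(k + 1) − 0| = 13/(k + 1) ≤ 13/k.
We need 13/k < eps, i.e. k > 13/eps.
Take N = 13/eps. If k > N then |13/(k + 1)| ≤ 13/k < eps.

N = 13/eps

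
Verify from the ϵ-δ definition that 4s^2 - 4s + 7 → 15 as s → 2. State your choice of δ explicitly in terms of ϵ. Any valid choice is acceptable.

Fix ϵ > 0. We want δ > 0 such that 0 < |s − 2| < δ implies |(4s^2 - 4s + 7) − 15| < ϵ.
(4s^2 - 4s + 7) − 15 = 4s^2 - 4s - 8 = (s − 2)(4s + 4).
So |(4s^2 - 4s + 7) − 15| = |s − 2|·|4s + 4|.
Assume first that |s − 2| < 1, so |s| < 3. Then |4s + 4| ≤ 4·3 + 4 = 16.
Hence |(4s^2 - 4s + 7) − 15| ≤ 16|s − 2| < ϵ provided |s − 2| < ϵ/16.
Choosing δ = min(1, ϵ/16) ensures both conditions, hence |(4s^2 - 4s + 7) − 15| < ϵ.

δ = min(1, ϵ/16)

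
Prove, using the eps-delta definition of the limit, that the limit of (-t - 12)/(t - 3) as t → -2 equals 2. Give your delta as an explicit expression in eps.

delta = min(5/2, (5/6)eps)

Let eps > 0 be given. We want delta > 0 with 0 < |t + 2| < delta ⇒ |(-t - 12)/(t - 3) − 2| < eps.
Combining over a common denominator, (-t - 12)/(t - 3) − 2 = [(-t - 12)·(-5) − (-10)·(t - 3)] / [(-5)·(t - 3)] = 15(t + 2) / ((-5)(t - 3)).
So |(-t - 12)/(t - 3) − 2| = 15|t + 2| / (5·|t − 3|).
Restrict delta ≤ 5/2. Then |t + 2| < 5/2 gives |t − 3| = |(t + 2) + (-5)| ≥ 5 − 5/2 = 5/2.
Hence |(-t - 12)/(t - 3) − 2| < 15|t + 2|/(5·(5/2)) = (6/5)|t + 2|, which is < eps once |t + 2| < (5/6)eps.
Take delta = min(5/2, (5/6)eps). Then 0 < |t + 2| < delta forces both bounds, so |(-t - 12)/(t - 3) − 2| < eps.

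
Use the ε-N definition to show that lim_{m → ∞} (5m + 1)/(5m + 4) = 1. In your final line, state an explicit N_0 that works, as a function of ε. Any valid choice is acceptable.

Let ε > 0 be given. For m ≥ 1, |(5m + 1)/(5m + 4) − 1| = |-15|/(5(5m + 4)) = 15/(5(5m + 4)).
Since 5m + 4 ≥ 5m for m ≥ 1, this is ≤ 15/(5·5m) = (3/5)/m.
So |(5m + 1)/(5m + 4) − 1| < ε whenever m > (3/5)/ε.
Take N_0 = (3/5)/ε. If m > N_0 then |(5m + 1)/(5m + 4) − 1| ≤ (3/5)/m < ε.

N_0 = (3/5)/ε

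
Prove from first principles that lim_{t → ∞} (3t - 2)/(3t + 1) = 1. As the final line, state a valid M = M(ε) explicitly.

M = 1/ε

Let ε > 0 be given. We seek M > 0 such that t > M implies |(3t - 2)/(3t + 1) − 1| < ε.
(3t - 2)/(3t + 1) − 1 = (3(3t - 2) − 3(3t + 1)) / (3(3t + 1)) = -9/(3(3t + 1)).
For t > 0 we have 3t + 1 > 3t, so |(3t - 2)/(3t + 1) − 1| = 9/(3(3t + 1)) < 9/(3·3t) = 1/t.
Thus |(3t - 2)/(3t + 1) − 1| < ε whenever t > 1/ε.
Take M = 1/ε. If t > M then |(3t - 2)/(3t + 1) − 1| < 1/t < ε.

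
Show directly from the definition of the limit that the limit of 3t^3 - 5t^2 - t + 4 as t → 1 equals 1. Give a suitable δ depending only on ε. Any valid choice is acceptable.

Suppose ε > 0. We want δ > 0 such that 0 < |t − 1| < δ implies |(3t^3 - 5t^2 - t + 4) − 1| < ε.
(3t^3 - 5t^2 - t + 4) − 1 = 3t^3 - 5t^2 - t + 3 = (t − 1)(3t^2 - 2t - 3).
So |(3t^3 - 5t^2 - t + 4) − 1| = |t − 1|·|3t^2 - 2t - 3|.
Require δ ≤ 1. Then |t − 1| < 1 gives |t| < 2, and by the triangle inequality |3t^2 - 2t - 3| ≤ 3·2^2 + 2·2 + 3 = 19.
Hence |(3t^3 - 5t^2 - t + 4) − 1| ≤ 19|t − 1| < ε provided |t − 1| < ε/19.
Take δ = min(1, ε/19). Then 0 < |t − 1| < δ gives both |t − 1| < 1 and |t − 1| < ε/19, so |(3t^3 - 5t^2 - t + 4) − 1| < ε.

δ = min(1, ε/19)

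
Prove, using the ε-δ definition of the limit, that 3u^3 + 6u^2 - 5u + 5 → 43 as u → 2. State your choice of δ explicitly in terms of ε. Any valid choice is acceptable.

Suppose ε > 0. We want δ > 0 such that 0 < |u − 2| < δ implies |(3u^3 + 6u^2 - 5u + 5) − 43| < ε.
(3u^3 + 6u^2 - 5u + 5) − 43 = 3u^3 + 6u^2 - 5u - 38 = (u − 2)(3u^2 + 12u + 19).
So |(3u^3 + 6u^2 - 5u + 5) − 43| = |u − 2|·|3u^2 + 12u + 19|.
Require δ ≤ 1. Then |u − 2| < 1 gives |u| < 3, and by the triangle inequality |3u^2 + 12u + 19| ≤ 3·3^2 + 12·3 + 19 = 82.
Hence |(3u^3 + 6u^2 - 5u + 5) − 43| ≤ 82|u − 2| < ε provided |u − 2| < ε/82.
Choosing δ = min(1, ε/82) ensures both conditions, hence |(3u^3 + 6u^2 - 5u + 5) − 43| < ε.

δ = min(1, ε/82)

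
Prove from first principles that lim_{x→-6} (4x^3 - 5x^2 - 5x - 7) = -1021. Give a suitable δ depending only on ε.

Let ε > 0 be given. We want δ > 0 such that 0 < |x + 6| < δ implies |(4x^3 - 5x^2 - 5x - 7) + 1021| < ε.
(4x^3 - 5x^2 - 5x - 7) + 1021 = 4x^3 - 5x^2 - 5x + 1014 = (x + 6)(4x^2 - 29x + 169).
So |(4x^3 - 5x^2 - 5x - 7) + 1021| = |x + 6|·|4x^2 - 29x + 169|.
Assume first that |x + 6| < 1, so |x| < 7. Then |4x^2 - 29x + 169| ≤ 4·7^2 + 29·7 + 169 = 568.
Hence |(4x^3 - 5x^2 - 5x - 7) + 1021| ≤ 568|x + 6| < ε provided |x + 6| < ε/568.
Choosing δ = min(1, ε/568) ensures both conditions, hence |(4x^3 - 5x^2 - 5x - 7) + 1021| < ε.

δ = min(1, ε/568)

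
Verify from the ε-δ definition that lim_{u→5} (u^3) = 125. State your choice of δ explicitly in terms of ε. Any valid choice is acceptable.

Let ε > 0. We seek δ > 0 with 0 < |u − 5| < δ ⇒ |u^3 − 125| < ε.
Factor: u^3 − 125 = (u − 5)(u^2 + 5u + 25), so |u^3 − 125| = |u − 5|·|u^2 + 5u + 25|.
Restrict δ ≤ 1. Then |u − 5| < 1 gives |u| < 6, so by the triangle inequality |u^2 + 5u + 25| ≤ 6^2 + 5·6 + 25 = 91.
Hence |u^3 − 125| ≤ 91|u − 5|, which is < ε once |u − 5| < ε/91.
Take δ = min(1, ε/91). If 0 < |u − 5| < δ then both bounds hold and |u^3 − 125| ≤ 91|u − 5| < 91·(ε/91) = ε.

δ = min(1, ε/91)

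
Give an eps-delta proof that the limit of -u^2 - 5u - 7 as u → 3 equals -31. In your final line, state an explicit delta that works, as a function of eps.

delta = min(2, eps/13)

Suppose eps > 0. We want delta > 0 such that 0 < |u − 3| < delta implies |(-u^2 - 5u - 7) + 31| < eps.
(-u^2 - 5u - 7) + 31 = -u^2 - 5u + 24 = (u − 3)(-u - 8).
So |(-u^2 - 5u - 7) + 31| = |u − 3|·|-u - 8|.
Require delta ≤ 2. Then |u − 3| < 2 gives |u| < 5, and by the triangle inequality |-u - 8| ≤ 5 + 8 = 13.
Hence |(-u^2 - 5u - 7) + 31| ≤ 13|u − 3| < eps provided |u − 3| < eps/13.
Choosing delta = min(2, eps/13) ensures both conditions, hence |(-u^2 - 5u - 7) + 31| < eps.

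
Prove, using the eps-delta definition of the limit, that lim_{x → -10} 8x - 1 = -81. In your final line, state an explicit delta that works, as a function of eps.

Let eps > 0 be given. We need delta > 0 so that 0 < |x + 10| < delta implies |(8x - 1) + 81| < eps.
|(8x - 1) + 81| = |8x + 80| = 8|x + 10|.
So 8|x + 10| < eps exactly when |x + 10| < eps/8.
Take delta = eps/8. If 0 < |x + 10| < delta then |(8x - 1) + 81| = 8|x + 10| < 8·(eps/8) = eps.

delta = eps/8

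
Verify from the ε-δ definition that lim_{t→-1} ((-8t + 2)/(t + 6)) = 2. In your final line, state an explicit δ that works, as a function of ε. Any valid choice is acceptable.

δ = min(5/2, (1/4)ε)

Let ε > 0 be given. We want δ > 0 with 0 < |t + 1| < δ ⇒ |(-8t + 2)/(t + 6) − 2| < ε.
Combining over a common denominator, (-8t + 2)/(t + 6) − 2 = [(-8t + 2)·5 − 10·(t + 6)] / [5·(t + 6)] = -50(t + 1) / (5(t + 6)).
So |(-8t + 2)/(t + 6) − 2| = 50|t + 1| / (5·|t + 6|).
Restrict δ ≤ 5/2. Then |t + 1| < 5/2 gives |t + 6| = |(t + 1) + 5| ≥ 5 − 5/2 = 5/2.
Hence |(-8t + 2)/(t + 6) − 2| < 50|t + 1|/(5·(5/2)) = 4|t + 1|, which is < ε once |t + 1| < (1/4)ε.
Take δ = min(5/2, (1/4)ε). Then 0 < |t + 1| < δ forces both bounds, so |(-8t + 2)/(t + 6) − 2| < ε.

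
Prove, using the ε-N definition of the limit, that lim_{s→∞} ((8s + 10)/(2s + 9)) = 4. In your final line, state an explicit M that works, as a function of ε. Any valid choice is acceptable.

Suppose ε > 0. We seek M > 0 such that s > M implies |(8s + 10)/(2s + 9) − 4| < ε.
(8s + 10)/(2s + 9) − 4 = (2(8s + 10) − 8(2s + 9)) / (2(2s + 9)) = -52/(2(2s + 9)).
For s > 0 we have 2s + 9 > 2s, so |(8s + 10)/(2s + 9) − 4| = 52/(2(2s + 9)) < 52/(2·2s) = 13/s.
Thus |(8s + 10)/(2s + 9) − 4| < ε whenever s > 13/ε.
Take M = 13/ε. If s > M then |(8s + 10)/(2s + 9) − 4| < 13/s < ε.

M = 13/ε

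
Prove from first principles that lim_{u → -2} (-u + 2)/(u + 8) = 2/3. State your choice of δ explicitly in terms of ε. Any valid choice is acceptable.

δ = min(3, (9/5)ε)

Let ε > 0 be given. We want δ > 0 with 0 < |u + 2| < δ ⇒ |(-u + 2)/(u + 8) − (2/3)| < ε.
Combining over a common denominator, (-u + 2)/(u + 8) − (2/3) = [(-u + 2)·6 − 4·(u + 8)] / [6·(u + 8)] = -10(u + 2) / (6(u + 8)).
So |(-u + 2)/(u + 8) − (2/3)| = 10|u + 2| / (6·|u + 8|).
Require δ ≤ 3, so |u + 8| ≥ |6| − |u + 2| > 6 − 3 = 3.
Hence |(-u + 2)/(u + 8) − (2/3)| < 10|u + 2|/(6·3) = (5/9)|u + 2|, which is < ε once |u + 2| < (9/5)ε.
Take δ = min(3, (9/5)ε). Then 0 < |u + 2| < δ forces both bounds, so |(-u + 2)/(u + 8) − (2/3)| < ε.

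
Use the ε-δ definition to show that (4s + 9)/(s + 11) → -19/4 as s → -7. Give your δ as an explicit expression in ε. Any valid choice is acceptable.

δ = min(2, (8/35)ε)

Fix ε > 0. We want δ > 0 with 0 < |s + 7| < δ ⇒ |(4s + 9)/(s + 11) + 19/4| < ε.
Combining over a common denominator, (4s + 9)/(s + 11) + 19/4 = [(4s + 9)·4 − (-19)·(s + 11)] / [4·(s + 11)] = 35(s + 7) / (4(s + 11)).
So |(4s + 9)/(s + 11) + 19/4| = 35|s + 7| / (4·|s + 11|).
Require δ ≤ 2, so |s + 11| ≥ |4| − |s + 7| > 4 − 2 = 2.
Hence |(4s + 9)/(s + 11) + 19/4| < 35|s + 7|/(4·2) = (35/8)|s + 7|, which is < ε once |s + 7| < (8/35)ε.
Take δ = min(2, (8/35)ε). Then 0 < |s + 7| < δ forces both bounds, so |(4s + 9)/(s + 11) + 19/4| < ε.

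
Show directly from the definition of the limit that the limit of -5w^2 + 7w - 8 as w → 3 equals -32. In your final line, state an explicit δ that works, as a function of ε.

δ = min(1, ε/28)

Fix ε > 0. We want δ > 0 such that 0 < |w − 3| < δ implies |(-5w^2 + 7w - 8) + 32| < ε.
(-5w^2 + 7w - 8) + 32 = -5w^2 + 7w + 24 = (w − 3)(-5w - 8).
So |(-5w^2 + 7w - 8) + 32| = |w − 3|·|-5w - 8|.
Assume first that |w − 3| < 1, so |w| < 4. Then |-5w - 8| ≤ 5·4 + 8 = 28.
Hence |(-5w^2 + 7w - 8) + 32| ≤ 28|w − 3| < ε provided |w − 3| < ε/28.
Take δ = min(1, ε/28). Then 0 < |w − 3| < δ gives both |w − 3| < 1 and |w − 3| < ε/28, so |(-5w^2 + 7w - 8) + 32| < ε.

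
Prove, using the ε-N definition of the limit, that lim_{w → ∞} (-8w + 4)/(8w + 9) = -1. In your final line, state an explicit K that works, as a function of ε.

K = (13/8)/ε

Let ε > 0 be given. We seek K > 0 such that w > K implies |(-8w + 4)/(8w + 9) + 1| < ε.
(-8w + 4)/(8w + 9) + 1 = (8(-8w + 4) − (-8)(8w + 9)) / (8(8w + 9)) = 104/(8(8w + 9)).
For w > 0 we have 8w + 9 > 8w, so |(-8w + 4)/(8w + 9) + 1| = 104/(8(8w + 9)) < 104/(8·8w) = (13/8)/w.
Thus |(-8w + 4)/(8w + 9) + 1| < ε whenever w > (13/8)/ε.
Take K = (13/8)/ε. If w > K then |(-8w + 4)/(8w + 9) + 1| < (13/8)/w < ε.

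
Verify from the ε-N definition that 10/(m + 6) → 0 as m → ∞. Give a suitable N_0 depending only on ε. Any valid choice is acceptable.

N_0 = 10/ε

Let ε > 0 be given. For m ≥ 1, |10/(m + 6) − 0| = 10/(m + 6) ≤ 10/m.
We need 10/m < ε, i.e. m > 10/ε.
Take N_0 = 10/ε. If m > N_0 then |10/(m + 6)| ≤ 10/m < ε.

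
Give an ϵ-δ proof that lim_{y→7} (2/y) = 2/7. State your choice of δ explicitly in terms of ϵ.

Let ϵ > 0. We seek δ > 0 such that 0 < |y − 7| < δ implies |2/y − (2/7)| < ϵ.
|2/y − (2/7)| = 2·|7 − y|/(7·|y|) = 2|y − 7|/(7|y|).
Restrict δ ≤ 7/2. Then |y − 7| < 7/2 gives |y| > 7/2, so 7|y| > 49/2.
Then |2/y − (2/7)| < 2|y − 7|/(49/2), which is < ϵ when |y − 7| < (49/4)ϵ.
Take δ = min(7/2, (49/4)ϵ). Then 0 < |y − 7| < δ gives both |y − 7| < 7/2 and |y − 7| < (49/4)ϵ, so |2/y − (2/7)| < ϵ.

δ = min(7/2, (49/4)ϵ)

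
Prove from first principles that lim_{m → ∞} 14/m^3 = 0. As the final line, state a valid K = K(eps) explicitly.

Suppose eps > 0. For m ≥ 1, |14/m^3 − 0| = 14/m^3.
14/m^3 < eps ⇔ m^3 > 14/eps ⇔ m > (14/eps)^{1/3}.
Take K = (14/eps)^{1/3}. Then m > K implies 14/m^3 < eps.

K = (14/eps)^{1/3}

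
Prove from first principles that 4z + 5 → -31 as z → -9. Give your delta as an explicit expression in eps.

delta = eps/4

Suppose eps > 0. We need delta > 0 so that 0 < |z + 9| < delta implies |(4z + 5) + 31| < eps.
Since (4z + 5) + 31 = 4(z + 9), we have |(4z + 5) + 31| = 4|z + 9|.
Thus it suffices that |z + 9| < eps/4.
Choosing delta = eps/4 gives |(4z + 5) + 31| = 4|z + 9| < eps whenever |z + 9| < delta.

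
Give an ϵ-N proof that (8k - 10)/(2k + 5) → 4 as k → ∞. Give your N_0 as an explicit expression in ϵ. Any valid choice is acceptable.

N_0 = 15/ϵ

Suppose ϵ > 0. For k ≥ 1, |(8k - 10)/(2k + 5) − 4| = |-60|/(2(2k + 5)) = 60/(2(2k + 5)).
Since 2k + 5 ≥ 2k for k ≥ 1, this is ≤ 60/(2·2k) = 15/k.
So |(8k - 10)/(2k + 5) − 4| < ϵ whenever k > 15/ϵ.
Take N_0 = 15/ϵ. If k > N_0 then |(8k - 10)/(2k + 5) − 4| ≤ 15/k < ϵ.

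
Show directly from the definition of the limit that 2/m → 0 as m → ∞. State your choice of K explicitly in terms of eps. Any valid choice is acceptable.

K = 2/eps

Fix eps > 0. For m ≥ 1, |2/m − 0| = 2/(m) ≤ 2/m.
We need 2/m < eps, i.e. m > 2/eps.
Take K = 2/eps. If m > K then |2/m| ≤ 2/m < eps.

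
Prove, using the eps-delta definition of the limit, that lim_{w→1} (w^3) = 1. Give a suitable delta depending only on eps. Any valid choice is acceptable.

delta = min(1, eps/7)

Let eps > 0. We seek delta > 0 with 0 < |w − 1| < delta ⇒ |w^3 − 1| < eps.
Factor: w^3 − 1 = (w − 1)(w^2 + w + 1), so |w^3 − 1| = |w − 1|·|w^2 + w + 1|.
Restrict delta ≤ 1. Then |w − 1| < 1 gives |w| < 2, so by the triangle inequality |w^2 + w + 1| ≤ 2^2 + 2 + 1 = 7.
Hence |w^3 − 1| ≤ 7|w − 1|, which is < eps once |w − 1| < eps/7.
Take delta = min(1, eps/7). If 0 < |w − 1| < delta then both bounds hold and |w^3 − 1| ≤ 7|w − 1| < 7·(eps/7) = eps.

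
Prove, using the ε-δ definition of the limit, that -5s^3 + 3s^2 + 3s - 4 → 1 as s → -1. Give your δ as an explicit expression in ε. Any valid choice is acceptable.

δ = min(1, ε/41)

Suppose ε > 0. We want δ > 0 such that 0 < |s + 1| < δ implies |(-5s^3 + 3s^2 + 3s - 4) − 1| < ε.
(-5s^3 + 3s^2 + 3s - 4) − 1 = -5s^3 + 3s^2 + 3s - 5 = (s + 1)(-5s^2 + 8s - 5).
So |(-5s^3 + 3s^2 + 3s - 4) − 1| = |s + 1|·|-5s^2 + 8s - 5|.
Assume first that |s + 1| < 1, so |s| < 2. Then |-5s^2 + 8s - 5| ≤ 5·2^2 + 8·2 + 5 = 41.
Hence |(-5s^3 + 3s^2 + 3s - 4) − 1| ≤ 41|s + 1| < ε provided |s + 1| < ε/41.
Take δ = min(1, ε/41). Then 0 < |s + 1| < δ gives both |s + 1| < 1 and |s + 1| < ε/41, so |(-5s^3 + 3s^2 + 3s - 4) − 1| < ε.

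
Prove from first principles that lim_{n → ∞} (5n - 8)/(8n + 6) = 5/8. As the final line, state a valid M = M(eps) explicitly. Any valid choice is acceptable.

Suppose eps > 0. For n ≥ 1, |(5n - 8)/(8n + 6) − (5/8)| = |-94|/(8(8n + 6)) = 94/(8(8n + 6)).
Since 8n + 6 ≥ 8n for n ≥ 1, this is ≤ 94/(8·8n) = (47/32)/n.
So |(5n - 8)/(8n + 6) − (5/8)| < eps whenever n > (47/32)/eps.
Take M = (47/32)/eps. If n > M then |(5n - 8)/(8n + 6) − (5/8)| ≤ (47/32)/n < eps.

M = (47/32)/eps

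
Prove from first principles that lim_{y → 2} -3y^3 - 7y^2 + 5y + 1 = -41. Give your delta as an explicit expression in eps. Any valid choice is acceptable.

delta = min(1, eps/87)

Fix eps > 0. We want delta > 0 such that 0 < |y − 2| < delta implies |(-3y^3 - 7y^2 + 5y + 1) + 41| < eps.
(-3y^3 - 7y^2 + 5y + 1) + 41 = -3y^3 - 7y^2 + 5y + 42 = (y − 2)(-3y^2 - 13y - 21).
So |(-3y^3 - 7y^2 + 5y + 1) + 41| = |y − 2|·|-3y^2 - 13y - 21|.
Require delta ≤ 1. Then |y − 2| < 1 gives |y| < 3, and by the triangle inequality |-3y^2 - 13y - 21| ≤ 3·3^2 + 13·3 + 21 = 87.
Hence |(-3y^3 - 7y^2 + 5y + 1) + 41| ≤ 87|y − 2| < eps provided |y − 2| < eps/87.
Take delta = min(1, eps/87). Then 0 < |y − 2| < delta gives both |y − 2| < 1 and |y − 2| < eps/87, so |(-3y^3 - 7y^2 + 5y + 1) + 41| < eps.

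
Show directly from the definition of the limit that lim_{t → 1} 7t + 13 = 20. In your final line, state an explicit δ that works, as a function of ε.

Suppose ε > 0. We need δ > 0 so that 0 < |t − 1| < δ implies |(7t + 13) − 20| < ε.
|(7t + 13) − 20| = |7t - 7| = 7|t − 1|.
Thus it suffices that |t − 1| < ε/7.
Take δ = ε/7. If 0 < |t − 1| < δ then |(7t + 13) − 20| = 7|t − 1| < 7·(ε/7) = ε.

δ = ε/7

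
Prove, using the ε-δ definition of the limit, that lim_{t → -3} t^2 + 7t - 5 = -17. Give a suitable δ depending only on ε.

δ = min(2, ε/9)

Suppose ε > 0. We want δ > 0 such that 0 < |t + 3| < δ implies |(t^2 + 7t - 5) + 17| < ε.
(t^2 + 7t - 5) + 17 = t^2 + 7t + 12 = (t + 3)(t + 4).
So |(t^2 + 7t - 5) + 17| = |t + 3|·|t + 4|.
Assume first that |t + 3| < 2, so |t| < 5. Then |t + 4| ≤ 5 + 4 = 9.
Hence |(t^2 + 7t - 5) + 17| ≤ 9|t + 3| < ε provided |t + 3| < ε/9.
Choosing δ = min(2, ε/9) ensures both conditions, hence |(t^2 + 7t - 5) + 17| < ε.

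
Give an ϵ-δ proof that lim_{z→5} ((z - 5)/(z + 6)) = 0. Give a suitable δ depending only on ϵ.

δ = min(11/2, (11/2)ϵ)

Suppose ϵ > 0. We want δ > 0 with 0 < |z − 5| < δ ⇒ |(z - 5)/(z + 6) − 0| < ϵ.
Combining over a common denominator, (z - 5)/(z + 6) − 0 = [(z - 5)·11 − 0·(z + 6)] / [11·(z + 6)] = 11(z − 5) / (11(z + 6)).
So |(z - 5)/(z + 6) − 0| = 11|z − 5| / (11·|z + 6|).
Require δ ≤ 11/2, so |z + 6| ≥ |11| − |z − 5| > 11 − 11/2 = 11/2.
Hence |(z - 5)/(z + 6) − 0| < 11|z − 5|/(11·(11/2)) = (2/11)|z − 5|, which is < ϵ once |z − 5| < (11/2)ϵ.
Take δ = min(11/2, (11/2)ϵ). Then 0 < |z − 5| < δ forces both bounds, so |(z - 5)/(z + 6) − 0| < ϵ.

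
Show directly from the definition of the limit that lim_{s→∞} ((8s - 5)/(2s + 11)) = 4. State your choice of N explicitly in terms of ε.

Suppose ε > 0. We seek N > 0 such that s > N implies |(8s - 5)/(2s + 11) − 4| < ε.
(8s - 5)/(2s + 11) − 4 = (2(8s - 5) − 8(2s + 11)) / (2(2s + 11)) = -98/(2(2s + 11)).
For s > 0 we have 2s + 11 > 2s, so |(8s - 5)/(2s + 11) − 4| = 98/(2(2s + 11)) < 98/(2·2s) = (49/2)/s.
Thus |(8s - 5)/(2s + 11) − 4| < ε whenever s > (49/2)/ε.
Take N = (49/2)/ε. If s > N then |(8s - 5)/(2s + 11) − 4| < (49/2)/s < ε.

N = (49/2)/ε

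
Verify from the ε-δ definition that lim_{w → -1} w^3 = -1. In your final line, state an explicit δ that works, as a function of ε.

Let ε > 0. We seek δ > 0 with 0 < |w + 1| < δ ⇒ |w^3 + 1| < ε.
Factor: w^3 + 1 = (w + 1)(w^2 - w + 1), so |w^3 + 1| = |w + 1|·|w^2 - w + 1|.
Restrict δ ≤ 1. Then |w + 1| < 1 gives |w| < 2, so by the triangle inequality |w^2 - w + 1| ≤ 2^2 + 2 + 1 = 7.
Hence |w^3 + 1| ≤ 7|w + 1|, which is < ε once |w + 1| < ε/7.
Take δ = min(1, ε/7). If 0 < |w + 1| < δ then both bounds hold and |w^3 + 1| ≤ 7|w + 1| < 7·(ε/7) = ε.

δ = min(1, ε/7)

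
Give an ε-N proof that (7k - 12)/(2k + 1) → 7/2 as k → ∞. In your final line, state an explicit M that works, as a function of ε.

Suppose ε > 0. For k ≥ 1, |(7k - 12)/(2k + 1) − (7/2)| = |-31|/(2(2k + 1)) = 31/(2(2k + 1)).
Since 2k + 1 ≥ 2k for k ≥ 1, this is ≤ 31/(2·2k) = (31/4)/k.
So |(7k - 12)/(2k + 1) − (7/2)| < ε whenever k > (31/4)/ε.
Take M = (31/4)/ε. If k > M then |(7k - 12)/(2k + 1) − (7/2)| ≤ (31/4)/k < ε.

M = (31/4)/ε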